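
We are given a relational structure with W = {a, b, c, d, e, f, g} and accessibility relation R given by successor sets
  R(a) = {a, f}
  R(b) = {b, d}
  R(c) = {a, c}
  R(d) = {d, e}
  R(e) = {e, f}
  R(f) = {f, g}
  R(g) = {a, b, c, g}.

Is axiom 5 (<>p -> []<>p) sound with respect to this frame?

No

By correspondence theory, 5 is valid on a frame iff R is Euclidean.
Euclidean: no — g R a and g R b, but not a R b.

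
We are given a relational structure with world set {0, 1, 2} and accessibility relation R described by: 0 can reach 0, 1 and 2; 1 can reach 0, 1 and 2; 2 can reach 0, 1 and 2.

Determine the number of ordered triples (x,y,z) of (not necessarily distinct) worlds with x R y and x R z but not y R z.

R is Euclidean; there are no such tuples.

0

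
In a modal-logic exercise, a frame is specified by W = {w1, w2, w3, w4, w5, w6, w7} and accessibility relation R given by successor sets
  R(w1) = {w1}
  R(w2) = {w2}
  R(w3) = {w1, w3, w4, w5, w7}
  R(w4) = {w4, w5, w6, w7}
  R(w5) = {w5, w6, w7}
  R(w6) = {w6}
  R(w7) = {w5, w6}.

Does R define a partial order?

No

Reflexive: no — w7 is not related to itself.
Transitive: no — w3 R w4 and w4 R w6, but not w3 R w6.
Antisymmetric: no — w5 R w7 and w7 R w5 with w5 ≠ w7.
So R is not a partial order.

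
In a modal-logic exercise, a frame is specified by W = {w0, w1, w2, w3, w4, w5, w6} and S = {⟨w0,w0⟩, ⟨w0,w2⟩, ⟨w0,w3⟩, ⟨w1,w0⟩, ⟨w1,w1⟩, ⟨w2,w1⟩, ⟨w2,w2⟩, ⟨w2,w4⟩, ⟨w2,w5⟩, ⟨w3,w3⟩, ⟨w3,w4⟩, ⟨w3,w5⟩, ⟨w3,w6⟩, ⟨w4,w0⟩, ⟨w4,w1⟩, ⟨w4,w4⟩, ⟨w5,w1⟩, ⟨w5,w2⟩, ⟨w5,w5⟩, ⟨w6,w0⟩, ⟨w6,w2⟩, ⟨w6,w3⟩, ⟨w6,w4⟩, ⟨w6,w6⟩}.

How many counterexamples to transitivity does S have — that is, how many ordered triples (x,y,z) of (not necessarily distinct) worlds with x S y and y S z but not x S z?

24

Enumerating: (w0,w2,w1), (w0,w2,w4), (w0,w2,w5), (w0,w3,w4), (w0,w3,w5), (w0,w3,w6), (w1,w0,w2), (w1,w0,w3), (w2,w1,w0), (w2,w4,w0), (w3,w4,w0), (w3,w4,w1), … and 12 more.
Total: 24.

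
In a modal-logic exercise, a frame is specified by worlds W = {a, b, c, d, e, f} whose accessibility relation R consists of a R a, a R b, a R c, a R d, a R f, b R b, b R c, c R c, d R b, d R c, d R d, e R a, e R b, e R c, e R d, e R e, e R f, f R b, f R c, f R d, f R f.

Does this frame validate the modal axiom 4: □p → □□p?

The schema 4 characterises exactly the transitive frames.
Transitive: yes — every two-step R-path is closed by a direct edge.

Yes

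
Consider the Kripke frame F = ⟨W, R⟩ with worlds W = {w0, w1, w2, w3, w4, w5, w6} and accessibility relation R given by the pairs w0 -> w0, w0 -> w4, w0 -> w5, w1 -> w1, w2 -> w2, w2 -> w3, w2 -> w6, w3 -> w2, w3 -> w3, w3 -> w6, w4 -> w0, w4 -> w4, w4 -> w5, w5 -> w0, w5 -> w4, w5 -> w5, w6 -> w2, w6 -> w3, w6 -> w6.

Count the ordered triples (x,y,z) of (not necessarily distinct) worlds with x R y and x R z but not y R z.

R is Euclidean; there are no such tuples.

0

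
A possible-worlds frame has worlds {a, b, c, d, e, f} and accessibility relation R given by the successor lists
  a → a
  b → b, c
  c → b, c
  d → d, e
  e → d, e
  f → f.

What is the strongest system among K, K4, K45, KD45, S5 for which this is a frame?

S5

Transitive (axiom 4): yes — every two-step R-path is closed by a direct edge.
Euclidean (axiom 5): yes — any two successors of a common world are R-related.
Serial (axiom D): yes — every world has a successor (e.g. a R a).
Reflexive (axiom T): yes — every world is R-related to itself.
So F validates K, K4, K45, KD45, S5. The strongest is S5.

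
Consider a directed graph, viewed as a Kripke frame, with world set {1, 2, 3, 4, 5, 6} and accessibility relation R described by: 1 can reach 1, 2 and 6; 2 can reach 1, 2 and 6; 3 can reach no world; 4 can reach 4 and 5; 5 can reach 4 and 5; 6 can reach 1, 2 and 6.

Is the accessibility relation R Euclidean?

Yes

Euclidean: yes — any two successors of a common world are R-related.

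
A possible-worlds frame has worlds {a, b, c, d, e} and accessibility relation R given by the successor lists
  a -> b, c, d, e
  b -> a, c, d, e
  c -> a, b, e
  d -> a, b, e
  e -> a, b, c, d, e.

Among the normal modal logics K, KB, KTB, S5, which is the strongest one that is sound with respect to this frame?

Symmetric (axiom B): yes — every pair in R has its reverse in R.
Reflexive (axiom T): no — a is not related to itself.
Euclidean (axiom 5): no — a R c and a R d, but not c R d.
So F validates K, KB; KTB would additionally require R to be reflexive. The strongest is KB.

KB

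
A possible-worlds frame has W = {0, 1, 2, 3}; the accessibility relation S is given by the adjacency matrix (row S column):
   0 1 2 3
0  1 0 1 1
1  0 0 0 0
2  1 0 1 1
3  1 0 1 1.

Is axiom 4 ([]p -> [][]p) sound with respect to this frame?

Axiom 4 corresponds to the accessibility relation being transitive.
Transitive: yes — every two-step S-path is closed by a direct edge.

Yes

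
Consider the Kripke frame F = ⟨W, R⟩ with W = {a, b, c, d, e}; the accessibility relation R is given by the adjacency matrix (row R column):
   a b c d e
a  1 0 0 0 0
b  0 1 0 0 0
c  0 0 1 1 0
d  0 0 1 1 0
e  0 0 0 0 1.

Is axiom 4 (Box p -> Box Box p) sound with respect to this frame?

Axiom 4 corresponds to the accessibility relation being transitive.
Transitive: yes — every two-step R-path is closed by a direct edge.

Yes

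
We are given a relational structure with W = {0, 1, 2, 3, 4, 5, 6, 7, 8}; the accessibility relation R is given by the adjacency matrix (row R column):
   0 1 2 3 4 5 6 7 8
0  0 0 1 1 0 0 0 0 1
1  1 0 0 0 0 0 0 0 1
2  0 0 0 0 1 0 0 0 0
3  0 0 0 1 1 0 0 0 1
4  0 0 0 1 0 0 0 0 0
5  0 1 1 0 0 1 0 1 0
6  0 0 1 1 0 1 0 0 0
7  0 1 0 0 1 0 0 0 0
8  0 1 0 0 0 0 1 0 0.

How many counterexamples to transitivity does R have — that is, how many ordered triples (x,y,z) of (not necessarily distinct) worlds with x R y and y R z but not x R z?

Enumerating: (0,2,4), (0,3,4), (0,8,1), (0,8,6), (1,0,2), (1,0,3), (1,8,1), (1,8,6), (2,4,3), (3,8,1), (3,8,6), (4,3,4), … and 18 more.
Total: 30.

30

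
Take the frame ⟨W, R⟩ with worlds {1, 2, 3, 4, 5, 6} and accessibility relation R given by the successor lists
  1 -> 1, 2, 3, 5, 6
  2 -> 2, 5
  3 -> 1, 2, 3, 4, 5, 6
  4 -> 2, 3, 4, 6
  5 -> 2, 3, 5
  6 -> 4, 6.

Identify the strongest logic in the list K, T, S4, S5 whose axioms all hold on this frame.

Reflexive (axiom T): yes — every world is R-related to itself.
Transitive (axiom 4): no — 1 R 3 and 3 R 4, but not 1 R 4.
Euclidean (axiom 5): no — 1 R 2 and 1 R 3, but not 2 R 3.
So F validates K, T; S4 would additionally require R to be transitive. The strongest is T.

T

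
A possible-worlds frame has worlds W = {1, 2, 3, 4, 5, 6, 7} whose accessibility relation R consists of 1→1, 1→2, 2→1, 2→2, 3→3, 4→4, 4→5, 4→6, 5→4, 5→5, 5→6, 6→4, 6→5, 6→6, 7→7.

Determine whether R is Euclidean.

Euclidean: yes — any two successors of a common world are R-related.

Yes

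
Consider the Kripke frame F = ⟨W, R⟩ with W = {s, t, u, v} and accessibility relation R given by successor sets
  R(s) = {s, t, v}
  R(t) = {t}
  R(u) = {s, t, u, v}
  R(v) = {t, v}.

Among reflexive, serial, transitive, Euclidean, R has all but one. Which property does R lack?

Reflexive: yes — every world is R-related to itself.
Serial: yes — every world has a successor (e.g. s R s).
Transitive: yes — every two-step R-path is closed by a direct edge.
Euclidean: no — s R t and s R v, but not t R v.
Only Euclidean fails.

Euclidean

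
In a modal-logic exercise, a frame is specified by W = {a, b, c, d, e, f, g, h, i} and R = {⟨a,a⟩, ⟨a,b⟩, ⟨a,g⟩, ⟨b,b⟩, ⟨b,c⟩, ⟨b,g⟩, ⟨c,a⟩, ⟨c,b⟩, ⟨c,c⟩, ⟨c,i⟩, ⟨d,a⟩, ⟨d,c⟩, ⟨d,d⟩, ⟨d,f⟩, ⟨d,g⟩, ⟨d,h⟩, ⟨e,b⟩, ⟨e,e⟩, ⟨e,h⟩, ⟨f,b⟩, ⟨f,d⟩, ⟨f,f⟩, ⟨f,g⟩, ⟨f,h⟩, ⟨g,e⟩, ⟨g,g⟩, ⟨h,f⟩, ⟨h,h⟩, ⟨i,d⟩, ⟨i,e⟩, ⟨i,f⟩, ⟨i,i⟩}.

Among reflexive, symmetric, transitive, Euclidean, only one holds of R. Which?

reflexive

Reflexive: yes — every world is R-related to itself.
Symmetric: no — a R b but not b R a.
Transitive: no — a R b and b R c, but not a R c.
Euclidean: no — a R g and a R b, but not g R b.
Only reflexive holds.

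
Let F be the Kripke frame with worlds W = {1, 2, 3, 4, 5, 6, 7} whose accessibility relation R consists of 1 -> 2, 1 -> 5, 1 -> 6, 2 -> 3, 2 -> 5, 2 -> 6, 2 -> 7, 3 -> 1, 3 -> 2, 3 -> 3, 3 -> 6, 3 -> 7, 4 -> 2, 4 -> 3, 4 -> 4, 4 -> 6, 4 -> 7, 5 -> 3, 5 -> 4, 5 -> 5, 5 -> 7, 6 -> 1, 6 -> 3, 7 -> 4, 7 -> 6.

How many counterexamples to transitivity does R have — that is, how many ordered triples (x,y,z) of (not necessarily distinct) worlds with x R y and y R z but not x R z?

35

Enumerating: (1,2,3), (1,2,7), (1,5,3), (1,5,4), (1,5,7), (1,6,1), (1,6,3), (2,3,1), (2,3,2), (2,5,4), (2,6,1), (2,7,4), … and 23 more.
Total: 35.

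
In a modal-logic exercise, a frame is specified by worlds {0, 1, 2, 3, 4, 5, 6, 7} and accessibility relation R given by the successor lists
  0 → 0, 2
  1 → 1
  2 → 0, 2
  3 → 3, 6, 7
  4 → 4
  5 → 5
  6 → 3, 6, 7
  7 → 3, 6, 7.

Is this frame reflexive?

Reflexive: yes — every world is R-related to itself.

Yes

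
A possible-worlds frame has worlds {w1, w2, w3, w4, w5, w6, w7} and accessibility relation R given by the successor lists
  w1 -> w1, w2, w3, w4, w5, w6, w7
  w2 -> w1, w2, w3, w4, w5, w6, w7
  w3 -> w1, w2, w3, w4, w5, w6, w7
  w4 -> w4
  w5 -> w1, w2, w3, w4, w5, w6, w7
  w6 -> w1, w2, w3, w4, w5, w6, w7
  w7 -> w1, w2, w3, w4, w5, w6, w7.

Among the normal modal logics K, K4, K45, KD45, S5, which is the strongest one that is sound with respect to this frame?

Transitive (axiom 4): yes — every two-step R-path is closed by a direct edge.
Euclidean (axiom 5): no — w1 R w4 and w1 R w2, but not w4 R w2.
Serial (axiom D): yes — every world has a successor (e.g. w1 R w1).
Reflexive (axiom T): yes — every world is R-related to itself.
So F validates K, K4; K45 would additionally require R to be Euclidean. The strongest is K4.

K4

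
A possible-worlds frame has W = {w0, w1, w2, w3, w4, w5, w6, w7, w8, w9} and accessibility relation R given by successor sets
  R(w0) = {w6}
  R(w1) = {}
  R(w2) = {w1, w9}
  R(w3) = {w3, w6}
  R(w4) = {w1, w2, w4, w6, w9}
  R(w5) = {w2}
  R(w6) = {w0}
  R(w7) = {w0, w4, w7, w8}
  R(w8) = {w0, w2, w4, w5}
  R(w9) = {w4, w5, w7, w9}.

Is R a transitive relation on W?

Transitive: no — w2 R w9 and w9 R w4, but not w2 R w4.

No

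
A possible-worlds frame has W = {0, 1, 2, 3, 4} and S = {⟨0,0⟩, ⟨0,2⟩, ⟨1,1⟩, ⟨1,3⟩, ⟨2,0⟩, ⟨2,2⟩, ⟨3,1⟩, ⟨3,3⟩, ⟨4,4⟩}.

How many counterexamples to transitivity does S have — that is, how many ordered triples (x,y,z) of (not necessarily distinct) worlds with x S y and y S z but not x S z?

S is transitive; there are no such tuples.

0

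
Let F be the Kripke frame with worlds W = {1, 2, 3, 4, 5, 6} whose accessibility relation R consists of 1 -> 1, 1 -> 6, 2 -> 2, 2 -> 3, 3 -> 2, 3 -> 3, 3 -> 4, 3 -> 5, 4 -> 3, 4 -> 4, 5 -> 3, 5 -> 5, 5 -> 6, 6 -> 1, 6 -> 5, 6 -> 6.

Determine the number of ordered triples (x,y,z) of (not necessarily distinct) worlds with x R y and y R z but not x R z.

10

Enumerating: (1,6,5), (2,3,4), (2,3,5), (3,5,6), (4,3,2), (4,3,5), (5,3,2), (5,3,4), (5,6,1), (6,5,3).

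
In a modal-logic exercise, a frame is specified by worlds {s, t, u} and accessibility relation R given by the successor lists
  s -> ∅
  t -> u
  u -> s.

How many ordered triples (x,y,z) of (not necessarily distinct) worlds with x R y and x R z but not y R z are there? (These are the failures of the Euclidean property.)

2

Enumerating: (t,u,u), (u,s,s).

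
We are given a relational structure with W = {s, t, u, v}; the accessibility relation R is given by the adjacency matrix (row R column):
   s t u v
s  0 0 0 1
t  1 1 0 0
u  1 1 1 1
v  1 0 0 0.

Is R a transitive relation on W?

No

Transitive: no — t R s and s R v, but not t R v.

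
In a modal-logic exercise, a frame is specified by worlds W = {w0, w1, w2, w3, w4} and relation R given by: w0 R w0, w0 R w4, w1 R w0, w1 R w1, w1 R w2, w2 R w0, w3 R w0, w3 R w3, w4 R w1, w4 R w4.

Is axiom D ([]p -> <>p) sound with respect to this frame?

Yes

Axiom D corresponds to the accessibility relation being serial.
Serial: yes — every world has a successor (e.g. w0 R w0).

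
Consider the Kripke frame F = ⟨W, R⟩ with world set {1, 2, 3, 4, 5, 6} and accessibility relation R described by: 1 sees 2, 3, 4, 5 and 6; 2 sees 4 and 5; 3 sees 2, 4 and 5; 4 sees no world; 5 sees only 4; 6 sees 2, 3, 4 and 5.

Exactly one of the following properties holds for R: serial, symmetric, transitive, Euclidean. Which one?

transitive

Serial: no — 4 has no R-successor.
Symmetric: no — 1 R 2 but not 2 R 1.
Transitive: yes — every two-step R-path is closed by a direct edge.
Euclidean: no — 1 R 2 and 1 R 3, but not 2 R 3.
Only transitive holds.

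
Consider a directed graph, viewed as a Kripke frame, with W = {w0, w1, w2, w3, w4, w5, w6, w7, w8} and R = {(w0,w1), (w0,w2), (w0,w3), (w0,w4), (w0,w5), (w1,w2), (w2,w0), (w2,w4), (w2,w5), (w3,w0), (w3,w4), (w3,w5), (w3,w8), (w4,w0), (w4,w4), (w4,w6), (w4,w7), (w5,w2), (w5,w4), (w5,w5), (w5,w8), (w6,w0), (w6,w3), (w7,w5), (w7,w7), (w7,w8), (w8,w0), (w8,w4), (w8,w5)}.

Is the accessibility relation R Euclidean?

Euclidean: no — w0 R w1 and w0 R w3, but not w1 R w3.

No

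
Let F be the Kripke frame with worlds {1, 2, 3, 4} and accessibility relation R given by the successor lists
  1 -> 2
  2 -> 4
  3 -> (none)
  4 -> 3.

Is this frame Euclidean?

Euclidean: no — 1 R 2 and 1 R 2, but not 2 R 2.

No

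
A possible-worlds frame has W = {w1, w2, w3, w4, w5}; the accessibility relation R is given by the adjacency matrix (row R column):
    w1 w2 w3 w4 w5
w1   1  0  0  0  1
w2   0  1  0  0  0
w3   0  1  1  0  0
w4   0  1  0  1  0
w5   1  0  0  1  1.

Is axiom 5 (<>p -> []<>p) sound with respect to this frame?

No

The schema 5 characterises exactly the Euclidean frames.
Euclidean: no — w5 R w1 and w5 R w4, but not w1 R w4.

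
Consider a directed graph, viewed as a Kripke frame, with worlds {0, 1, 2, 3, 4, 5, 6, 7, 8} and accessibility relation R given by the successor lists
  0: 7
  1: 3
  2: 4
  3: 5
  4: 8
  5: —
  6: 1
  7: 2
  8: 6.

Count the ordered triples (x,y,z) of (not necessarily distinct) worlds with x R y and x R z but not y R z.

Enumerating: (0,7,7), (1,3,3), (2,4,4), (3,5,5), (4,8,8), (6,1,1), (7,2,2), (8,6,6).

8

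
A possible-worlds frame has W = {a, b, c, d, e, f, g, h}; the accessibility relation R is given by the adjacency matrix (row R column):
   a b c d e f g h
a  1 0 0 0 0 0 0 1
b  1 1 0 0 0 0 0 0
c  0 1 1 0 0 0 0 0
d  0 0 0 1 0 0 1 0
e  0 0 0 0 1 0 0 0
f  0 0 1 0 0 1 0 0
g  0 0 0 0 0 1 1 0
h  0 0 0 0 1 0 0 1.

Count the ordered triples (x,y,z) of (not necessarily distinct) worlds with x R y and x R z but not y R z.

Enumerating: (a,h,a), (b,a,b), (c,b,c), (d,g,d), (f,c,f), (g,f,g), (h,e,h).

7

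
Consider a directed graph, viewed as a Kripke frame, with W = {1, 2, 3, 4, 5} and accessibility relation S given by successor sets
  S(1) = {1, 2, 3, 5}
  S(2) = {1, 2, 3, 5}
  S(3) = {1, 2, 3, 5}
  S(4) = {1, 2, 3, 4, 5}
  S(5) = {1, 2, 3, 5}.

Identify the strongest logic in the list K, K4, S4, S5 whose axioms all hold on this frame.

Transitive (axiom 4): yes — every two-step S-path is closed by a direct edge.
Reflexive (axiom T): yes — every world is S-related to itself.
Euclidean (axiom 5): no — 4 S 1 and 4 S 4, but not 1 S 4.
So F validates K, K4, S4; S5 would additionally require S to be Euclidean. The strongest is S4.

S4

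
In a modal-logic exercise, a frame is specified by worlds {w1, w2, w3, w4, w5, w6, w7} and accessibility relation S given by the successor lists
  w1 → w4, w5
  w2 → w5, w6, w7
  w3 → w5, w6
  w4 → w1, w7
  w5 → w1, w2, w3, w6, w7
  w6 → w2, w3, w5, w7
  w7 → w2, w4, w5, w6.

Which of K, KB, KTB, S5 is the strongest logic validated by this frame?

KB

Symmetric (axiom B): yes — every pair in S has its reverse in S.
Reflexive (axiom T): no — w1 is not related to itself.
Euclidean (axiom 5): no — w1 S w4 and w1 S w5, but not w4 S w5.
So F validates K, KB; KTB would additionally require S to be reflexive. The strongest is KB.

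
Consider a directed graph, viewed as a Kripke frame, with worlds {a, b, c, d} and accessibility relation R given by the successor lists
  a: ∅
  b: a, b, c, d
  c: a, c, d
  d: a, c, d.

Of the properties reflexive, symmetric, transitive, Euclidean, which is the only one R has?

transitive

Reflexive: no — a is not related to itself.
Symmetric: no — b R a but not a R b.
Transitive: yes — every two-step R-path is closed by a direct edge.
Euclidean: no — b R a and b R c, but not a R c.
Only transitive holds.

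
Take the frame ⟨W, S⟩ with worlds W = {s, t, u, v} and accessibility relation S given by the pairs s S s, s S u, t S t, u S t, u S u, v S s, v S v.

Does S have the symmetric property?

No

Symmetric: no — s S u but not u S s.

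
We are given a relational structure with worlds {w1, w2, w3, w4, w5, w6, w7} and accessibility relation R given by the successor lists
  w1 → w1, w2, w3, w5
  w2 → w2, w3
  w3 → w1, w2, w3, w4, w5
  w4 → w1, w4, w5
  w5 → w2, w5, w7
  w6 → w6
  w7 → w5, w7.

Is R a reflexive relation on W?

Reflexive: yes — every world is R-related to itself.

Yes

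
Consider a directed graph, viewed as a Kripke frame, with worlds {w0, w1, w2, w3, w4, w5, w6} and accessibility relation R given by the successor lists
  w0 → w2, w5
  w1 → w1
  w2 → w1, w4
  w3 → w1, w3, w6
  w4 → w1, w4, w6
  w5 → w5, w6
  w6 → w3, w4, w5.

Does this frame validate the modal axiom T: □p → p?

The schema T characterises exactly the reflexive frames.
Reflexive: no — w0 is not related to itself.

No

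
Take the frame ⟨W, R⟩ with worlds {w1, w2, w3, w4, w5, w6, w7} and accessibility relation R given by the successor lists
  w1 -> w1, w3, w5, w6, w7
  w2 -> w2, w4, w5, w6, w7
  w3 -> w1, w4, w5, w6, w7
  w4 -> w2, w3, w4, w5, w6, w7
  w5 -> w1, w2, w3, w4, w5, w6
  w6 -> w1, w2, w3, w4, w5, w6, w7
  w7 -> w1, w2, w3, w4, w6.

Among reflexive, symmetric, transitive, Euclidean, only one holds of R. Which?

symmetric

Reflexive: no — w3 is not related to itself.
Symmetric: yes — every pair in R has its reverse in R.
Transitive: no — w1 R w3 and w3 R w4, but not w1 R w4.
Euclidean: no — w1 R w5 and w1 R w7, but not w5 R w7.
Only symmetric holds.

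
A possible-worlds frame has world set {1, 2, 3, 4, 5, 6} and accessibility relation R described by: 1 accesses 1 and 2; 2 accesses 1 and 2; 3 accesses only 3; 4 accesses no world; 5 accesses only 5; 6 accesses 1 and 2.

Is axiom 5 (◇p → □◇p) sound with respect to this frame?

Yes

By correspondence theory, 5 is valid on a frame iff R is Euclidean.
Euclidean: yes — any two successors of a common world are R-related.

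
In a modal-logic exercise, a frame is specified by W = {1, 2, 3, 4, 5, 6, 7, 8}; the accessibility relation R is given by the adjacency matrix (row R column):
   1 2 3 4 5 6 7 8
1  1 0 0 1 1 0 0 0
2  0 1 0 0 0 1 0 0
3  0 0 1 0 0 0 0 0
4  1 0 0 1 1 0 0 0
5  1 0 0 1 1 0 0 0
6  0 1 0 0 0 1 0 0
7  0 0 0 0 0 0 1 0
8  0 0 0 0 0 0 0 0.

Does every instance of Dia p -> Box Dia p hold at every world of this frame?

By correspondence theory, 5 is valid on a frame iff R is Euclidean.
Euclidean: yes — any two successors of a common world are R-related.

Yes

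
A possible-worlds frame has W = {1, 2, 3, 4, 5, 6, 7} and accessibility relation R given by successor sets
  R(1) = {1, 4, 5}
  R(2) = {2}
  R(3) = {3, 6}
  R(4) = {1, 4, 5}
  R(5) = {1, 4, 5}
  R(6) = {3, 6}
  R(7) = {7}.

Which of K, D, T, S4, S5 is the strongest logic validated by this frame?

Serial (axiom D): yes — every world has a successor (e.g. 1 R 1).
Reflexive (axiom T): yes — every world is R-related to itself.
Transitive (axiom 4): yes — every two-step R-path is closed by a direct edge.
Euclidean (axiom 5): yes — any two successors of a common world are R-related.
So F validates K, D, T, S4, S5. The strongest is S5.

S5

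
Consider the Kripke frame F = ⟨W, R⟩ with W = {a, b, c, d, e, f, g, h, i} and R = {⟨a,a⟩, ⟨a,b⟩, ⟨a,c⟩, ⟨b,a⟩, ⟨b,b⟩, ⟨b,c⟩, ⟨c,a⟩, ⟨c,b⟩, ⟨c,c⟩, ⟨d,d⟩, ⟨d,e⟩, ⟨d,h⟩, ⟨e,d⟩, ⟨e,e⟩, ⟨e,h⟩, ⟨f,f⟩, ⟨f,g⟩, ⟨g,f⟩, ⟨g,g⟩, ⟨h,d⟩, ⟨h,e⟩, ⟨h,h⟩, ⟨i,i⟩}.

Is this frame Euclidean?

Euclidean: yes — any two successors of a common world are R-related.

Yes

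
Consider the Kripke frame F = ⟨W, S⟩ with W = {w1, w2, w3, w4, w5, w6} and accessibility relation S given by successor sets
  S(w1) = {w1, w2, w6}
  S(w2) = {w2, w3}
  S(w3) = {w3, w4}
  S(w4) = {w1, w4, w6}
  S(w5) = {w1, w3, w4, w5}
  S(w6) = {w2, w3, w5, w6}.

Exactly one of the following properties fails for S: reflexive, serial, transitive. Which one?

transitive

Reflexive: yes — every world is S-related to itself.
Serial: yes — every world has a successor (e.g. w1 S w1).
Transitive: no — w1 S w2 and w2 S w3, but not w1 S w3.
Only transitive fails.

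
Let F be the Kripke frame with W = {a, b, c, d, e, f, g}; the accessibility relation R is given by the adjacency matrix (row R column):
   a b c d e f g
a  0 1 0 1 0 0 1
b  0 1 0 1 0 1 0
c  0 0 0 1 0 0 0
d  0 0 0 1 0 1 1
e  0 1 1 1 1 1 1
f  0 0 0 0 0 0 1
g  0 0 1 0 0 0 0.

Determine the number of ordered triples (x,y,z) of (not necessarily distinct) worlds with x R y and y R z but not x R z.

Enumerating: (a,b,f), (a,d,f), (a,g,c), (b,d,g), (b,f,g), (c,d,f), (c,d,g), (d,g,c), (f,g,c), (g,c,d).

10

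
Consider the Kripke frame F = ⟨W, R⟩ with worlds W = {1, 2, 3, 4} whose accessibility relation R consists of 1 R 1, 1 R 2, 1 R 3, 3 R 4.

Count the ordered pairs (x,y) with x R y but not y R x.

3

Enumerating: (1,2), (1,3), (3,4).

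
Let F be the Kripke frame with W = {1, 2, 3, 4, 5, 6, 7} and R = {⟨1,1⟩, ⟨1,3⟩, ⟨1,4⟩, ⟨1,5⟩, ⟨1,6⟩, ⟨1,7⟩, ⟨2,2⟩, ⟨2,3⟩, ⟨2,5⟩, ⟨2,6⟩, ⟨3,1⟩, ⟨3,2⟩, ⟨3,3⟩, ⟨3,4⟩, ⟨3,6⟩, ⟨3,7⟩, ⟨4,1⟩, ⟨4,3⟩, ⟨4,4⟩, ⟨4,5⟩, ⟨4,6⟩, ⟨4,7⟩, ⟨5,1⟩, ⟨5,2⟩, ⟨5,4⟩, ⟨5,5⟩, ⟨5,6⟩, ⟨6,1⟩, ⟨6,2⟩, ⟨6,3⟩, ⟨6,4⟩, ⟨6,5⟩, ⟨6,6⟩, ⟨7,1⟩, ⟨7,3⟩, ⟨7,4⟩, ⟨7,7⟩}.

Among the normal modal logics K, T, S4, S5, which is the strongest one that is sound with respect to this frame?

Reflexive (axiom T): yes — every world is R-related to itself.
Transitive (axiom 4): no — 1 R 3 and 3 R 2, but not 1 R 2.
Euclidean (axiom 5): no — 1 R 3 and 1 R 5, but not 3 R 5.
So F validates K, T; S4 would additionally require R to be transitive. The strongest is T.

T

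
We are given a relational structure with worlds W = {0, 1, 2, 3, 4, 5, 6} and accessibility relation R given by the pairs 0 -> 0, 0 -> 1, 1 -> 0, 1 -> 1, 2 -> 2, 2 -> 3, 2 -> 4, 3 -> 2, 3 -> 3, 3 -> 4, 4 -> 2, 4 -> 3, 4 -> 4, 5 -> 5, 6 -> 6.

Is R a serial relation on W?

Serial: yes — every world has a successor (e.g. 0 R 0).

Yes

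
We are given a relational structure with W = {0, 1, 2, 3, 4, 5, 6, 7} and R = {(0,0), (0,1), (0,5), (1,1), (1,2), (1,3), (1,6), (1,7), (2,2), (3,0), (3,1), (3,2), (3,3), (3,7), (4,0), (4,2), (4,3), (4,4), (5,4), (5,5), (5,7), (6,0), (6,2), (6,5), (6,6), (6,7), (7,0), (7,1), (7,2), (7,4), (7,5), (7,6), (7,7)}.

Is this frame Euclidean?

No

Euclidean: no — 0 R 1 and 0 R 5, but not 1 R 5.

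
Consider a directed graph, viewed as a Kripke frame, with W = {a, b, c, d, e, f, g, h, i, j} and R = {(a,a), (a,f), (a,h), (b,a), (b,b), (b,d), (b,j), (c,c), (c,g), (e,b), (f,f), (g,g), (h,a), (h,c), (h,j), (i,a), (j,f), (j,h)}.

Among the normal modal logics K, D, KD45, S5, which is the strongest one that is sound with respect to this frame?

Serial (axiom D): no — d has no R-successor.
Euclidean (axiom 5): no — a R f and a R h, but not f R h.
Transitive (axiom 4): no — a R h and h R c, but not a R c.
Reflexive (axiom T): no — d is not related to itself.
So F validates K; D would additionally require R to be serial. The strongest is K.

K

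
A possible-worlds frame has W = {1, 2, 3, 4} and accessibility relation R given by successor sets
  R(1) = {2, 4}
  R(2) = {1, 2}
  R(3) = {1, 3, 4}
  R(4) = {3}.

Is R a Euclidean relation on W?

Euclidean: no — 1 R 2 and 1 R 4, but not 2 R 4.

No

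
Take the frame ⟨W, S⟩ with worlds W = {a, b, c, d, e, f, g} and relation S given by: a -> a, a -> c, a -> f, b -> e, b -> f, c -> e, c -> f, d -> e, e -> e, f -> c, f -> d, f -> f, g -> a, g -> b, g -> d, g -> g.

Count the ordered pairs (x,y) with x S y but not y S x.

Enumerating: (a,c), (a,f), (b,e), (b,f), (c,e), (d,e), (f,d), (g,a), (g,b), (g,d).

10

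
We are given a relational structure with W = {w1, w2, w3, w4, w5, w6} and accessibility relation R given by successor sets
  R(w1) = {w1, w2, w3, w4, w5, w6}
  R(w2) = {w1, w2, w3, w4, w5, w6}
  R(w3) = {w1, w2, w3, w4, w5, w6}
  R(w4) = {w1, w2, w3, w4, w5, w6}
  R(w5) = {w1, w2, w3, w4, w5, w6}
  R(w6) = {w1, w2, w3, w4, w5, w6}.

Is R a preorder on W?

Reflexive: yes — every world is R-related to itself.
Transitive: yes — every two-step R-path is closed by a direct edge.
So R is a preorder.

Yes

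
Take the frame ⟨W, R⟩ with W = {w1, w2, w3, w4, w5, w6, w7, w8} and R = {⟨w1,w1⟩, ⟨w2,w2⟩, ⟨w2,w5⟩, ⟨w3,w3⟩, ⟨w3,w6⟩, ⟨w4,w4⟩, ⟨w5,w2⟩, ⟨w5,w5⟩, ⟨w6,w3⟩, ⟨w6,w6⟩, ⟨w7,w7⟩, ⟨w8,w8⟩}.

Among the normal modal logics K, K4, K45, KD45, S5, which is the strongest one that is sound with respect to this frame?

Transitive (axiom 4): yes — every two-step R-path is closed by a direct edge.
Euclidean (axiom 5): yes — any two successors of a common world are R-related.
Serial (axiom D): yes — every world has a successor (e.g. w1 R w1).
Reflexive (axiom T): yes — every world is R-related to itself.
So F validates K, K4, K45, KD45, S5. The strongest is S5.

S5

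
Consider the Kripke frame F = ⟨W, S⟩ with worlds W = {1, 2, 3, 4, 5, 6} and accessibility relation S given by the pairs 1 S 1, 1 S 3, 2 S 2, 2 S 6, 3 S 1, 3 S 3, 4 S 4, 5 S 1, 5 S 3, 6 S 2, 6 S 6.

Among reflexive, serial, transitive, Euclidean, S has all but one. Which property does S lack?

Reflexive: no — 5 is not related to itself.
Serial: yes — every world has a successor (e.g. 1 S 1).
Transitive: yes — every two-step S-path is closed by a direct edge.
Euclidean: yes — any two successors of a common world are S-related.
Only reflexive fails.

reflexive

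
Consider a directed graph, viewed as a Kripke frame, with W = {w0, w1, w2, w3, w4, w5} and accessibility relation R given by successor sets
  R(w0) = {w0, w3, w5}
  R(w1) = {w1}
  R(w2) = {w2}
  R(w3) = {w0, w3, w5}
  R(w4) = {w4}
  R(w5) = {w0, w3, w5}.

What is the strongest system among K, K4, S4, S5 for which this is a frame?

S5

Transitive (axiom 4): yes — every two-step R-path is closed by a direct edge.
Reflexive (axiom T): yes — every world is R-related to itself.
Euclidean (axiom 5): yes — any two successors of a common world are R-related.
So F validates K, K4, S4, S5. The strongest is S5.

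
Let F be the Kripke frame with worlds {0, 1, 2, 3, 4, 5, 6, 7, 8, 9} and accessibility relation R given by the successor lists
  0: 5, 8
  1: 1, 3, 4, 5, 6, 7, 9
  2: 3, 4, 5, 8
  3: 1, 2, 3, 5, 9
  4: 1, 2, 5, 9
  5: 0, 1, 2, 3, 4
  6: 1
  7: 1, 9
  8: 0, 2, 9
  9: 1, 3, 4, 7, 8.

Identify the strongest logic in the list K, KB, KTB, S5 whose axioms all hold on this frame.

Symmetric (axiom B): yes — every pair in R has its reverse in R.
Reflexive (axiom T): no — 0 is not related to itself.
Euclidean (axiom 5): no — 0 R 5 and 0 R 8, but not 5 R 8.
So F validates K, KB; KTB would additionally require R to be reflexive. The strongest is KB.

KB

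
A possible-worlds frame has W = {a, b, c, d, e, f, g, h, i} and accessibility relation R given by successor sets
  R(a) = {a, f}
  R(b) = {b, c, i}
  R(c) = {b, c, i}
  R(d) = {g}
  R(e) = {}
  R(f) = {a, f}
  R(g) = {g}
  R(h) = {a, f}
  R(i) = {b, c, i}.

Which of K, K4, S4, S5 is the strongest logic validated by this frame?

K4

Transitive (axiom 4): yes — every two-step R-path is closed by a direct edge.
Reflexive (axiom T): no — d is not related to itself.
Euclidean (axiom 5): yes — any two successors of a common world are R-related.
So F validates K, K4; S4 would additionally require R to be reflexive. The strongest is K4.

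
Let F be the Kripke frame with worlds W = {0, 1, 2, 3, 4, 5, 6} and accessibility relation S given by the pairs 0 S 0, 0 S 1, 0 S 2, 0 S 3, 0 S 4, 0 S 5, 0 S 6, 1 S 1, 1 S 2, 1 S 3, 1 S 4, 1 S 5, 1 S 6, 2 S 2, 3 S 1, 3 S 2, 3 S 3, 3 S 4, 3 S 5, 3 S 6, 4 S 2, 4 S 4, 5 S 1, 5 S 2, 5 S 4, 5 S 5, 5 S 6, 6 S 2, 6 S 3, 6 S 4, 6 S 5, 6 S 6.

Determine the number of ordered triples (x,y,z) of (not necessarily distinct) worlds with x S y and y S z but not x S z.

4

Enumerating: (5,1,3), (5,6,3), (6,3,1), (6,5,1).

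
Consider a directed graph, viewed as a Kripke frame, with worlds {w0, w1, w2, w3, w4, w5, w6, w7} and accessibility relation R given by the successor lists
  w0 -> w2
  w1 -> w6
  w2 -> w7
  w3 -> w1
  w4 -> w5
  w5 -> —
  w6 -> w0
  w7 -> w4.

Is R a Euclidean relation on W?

No

Euclidean: no — w0 R w2 and w0 R w2, but not w2 R w2.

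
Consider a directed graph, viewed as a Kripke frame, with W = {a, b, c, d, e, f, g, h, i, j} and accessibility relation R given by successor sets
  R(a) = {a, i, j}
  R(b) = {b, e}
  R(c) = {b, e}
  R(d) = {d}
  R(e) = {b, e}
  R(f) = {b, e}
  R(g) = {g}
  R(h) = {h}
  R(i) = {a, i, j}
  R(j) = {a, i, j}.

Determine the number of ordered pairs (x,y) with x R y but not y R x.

Enumerating: (c,b), (c,e), (f,b), (f,e).

4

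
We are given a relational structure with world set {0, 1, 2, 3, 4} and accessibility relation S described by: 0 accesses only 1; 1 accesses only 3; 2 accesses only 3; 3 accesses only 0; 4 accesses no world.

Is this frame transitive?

No

Transitive: no — 0 S 1 and 1 S 3, but not 0 S 3.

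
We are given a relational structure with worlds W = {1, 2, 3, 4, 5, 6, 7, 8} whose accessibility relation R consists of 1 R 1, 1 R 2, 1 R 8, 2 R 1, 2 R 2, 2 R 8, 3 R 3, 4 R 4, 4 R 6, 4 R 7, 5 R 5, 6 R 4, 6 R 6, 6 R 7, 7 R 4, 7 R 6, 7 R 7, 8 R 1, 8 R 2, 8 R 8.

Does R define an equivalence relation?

Reflexive: yes — every world is R-related to itself.
Symmetric: yes — every pair in R has its reverse in R.
Transitive: yes — every two-step R-path is closed by a direct edge.
So R is an equivalence relation.

Yes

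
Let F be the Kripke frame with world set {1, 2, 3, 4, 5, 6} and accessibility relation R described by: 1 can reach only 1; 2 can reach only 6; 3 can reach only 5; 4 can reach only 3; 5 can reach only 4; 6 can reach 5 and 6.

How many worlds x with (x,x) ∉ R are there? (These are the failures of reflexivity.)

Enumerating: 2, 3, 4, 5.

4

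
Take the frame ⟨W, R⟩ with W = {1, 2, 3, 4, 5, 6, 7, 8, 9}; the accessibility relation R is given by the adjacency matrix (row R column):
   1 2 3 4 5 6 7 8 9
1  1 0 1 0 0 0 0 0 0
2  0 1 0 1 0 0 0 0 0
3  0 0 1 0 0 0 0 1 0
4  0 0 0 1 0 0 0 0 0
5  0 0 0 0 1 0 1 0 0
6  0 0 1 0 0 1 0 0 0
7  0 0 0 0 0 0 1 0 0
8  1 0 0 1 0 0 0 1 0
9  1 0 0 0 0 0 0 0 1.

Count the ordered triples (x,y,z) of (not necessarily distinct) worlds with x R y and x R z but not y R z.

Enumerating: (1,3,1), (2,4,2), (3,8,3), (5,7,5), (6,3,6), (8,1,4), (8,1,8), (8,4,1), (8,4,8), (9,1,9).

10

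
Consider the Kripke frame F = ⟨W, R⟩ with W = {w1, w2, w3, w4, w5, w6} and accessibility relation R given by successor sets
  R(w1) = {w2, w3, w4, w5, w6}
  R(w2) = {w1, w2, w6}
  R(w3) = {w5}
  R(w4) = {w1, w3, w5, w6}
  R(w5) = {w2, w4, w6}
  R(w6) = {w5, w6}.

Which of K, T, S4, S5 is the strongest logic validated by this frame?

Reflexive (axiom T): no — w1 is not related to itself.
Transitive (axiom 4): no — w2 R w1 and w1 R w3, but not w2 R w3.
Euclidean (axiom 5): no — w1 R w2 and w1 R w3, but not w2 R w3.
So F validates K; T would additionally require R to be reflexive. The strongest is K.

K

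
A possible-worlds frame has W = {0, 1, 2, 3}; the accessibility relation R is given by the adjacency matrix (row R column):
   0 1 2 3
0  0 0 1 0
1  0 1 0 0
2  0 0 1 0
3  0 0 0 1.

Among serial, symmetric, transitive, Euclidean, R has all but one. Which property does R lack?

Serial: yes — every world has a successor (e.g. 0 R 2).
Symmetric: no — 0 R 2 but not 2 R 0.
Transitive: yes — every two-step R-path is closed by a direct edge.
Euclidean: yes — any two successors of a common world are R-related.
Only symmetric fails.

symmetric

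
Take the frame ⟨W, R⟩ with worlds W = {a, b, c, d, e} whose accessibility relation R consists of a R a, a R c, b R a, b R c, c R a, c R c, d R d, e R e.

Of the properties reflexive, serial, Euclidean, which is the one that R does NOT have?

reflexive

Reflexive: no — b is not related to itself.
Serial: yes — every world has a successor (e.g. a R a).
Euclidean: yes — any two successors of a common world are R-related.
Only reflexive fails.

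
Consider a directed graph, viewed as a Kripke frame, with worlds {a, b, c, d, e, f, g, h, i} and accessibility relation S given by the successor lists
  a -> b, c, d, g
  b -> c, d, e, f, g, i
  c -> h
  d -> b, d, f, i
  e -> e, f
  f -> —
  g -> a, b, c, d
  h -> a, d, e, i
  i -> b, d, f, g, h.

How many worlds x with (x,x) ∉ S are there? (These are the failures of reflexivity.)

7

Enumerating: a, b, c, f, g, h, i.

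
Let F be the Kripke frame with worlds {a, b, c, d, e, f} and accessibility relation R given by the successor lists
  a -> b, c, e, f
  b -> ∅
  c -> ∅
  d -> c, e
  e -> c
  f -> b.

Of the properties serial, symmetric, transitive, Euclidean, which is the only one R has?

Serial: no — b has no R-successor.
Symmetric: no — a R b but not b R a.
Transitive: yes — every two-step R-path is closed by a direct edge.
Euclidean: no — a R b and a R c, but not b R c.
Only transitive holds.

transitive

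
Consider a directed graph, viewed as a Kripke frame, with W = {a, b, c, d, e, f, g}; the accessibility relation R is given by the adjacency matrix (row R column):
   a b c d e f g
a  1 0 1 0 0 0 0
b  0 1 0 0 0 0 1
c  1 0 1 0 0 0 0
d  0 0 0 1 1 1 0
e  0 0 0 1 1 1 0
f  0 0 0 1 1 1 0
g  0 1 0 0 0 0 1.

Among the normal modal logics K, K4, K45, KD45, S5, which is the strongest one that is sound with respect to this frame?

Transitive (axiom 4): yes — every two-step R-path is closed by a direct edge.
Euclidean (axiom 5): yes — any two successors of a common world are R-related.
Serial (axiom D): yes — every world has a successor (e.g. a R a).
Reflexive (axiom T): yes — every world is R-related to itself.
So F validates K, K4, K45, KD45, S5. The strongest is S5.

S5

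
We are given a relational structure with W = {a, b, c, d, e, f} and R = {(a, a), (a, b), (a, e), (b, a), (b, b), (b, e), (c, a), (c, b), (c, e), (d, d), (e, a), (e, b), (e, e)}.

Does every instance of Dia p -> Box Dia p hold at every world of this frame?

By correspondence theory, 5 is valid on a frame iff R is Euclidean.
Euclidean: yes — any two successors of a common world are R-related.

Yes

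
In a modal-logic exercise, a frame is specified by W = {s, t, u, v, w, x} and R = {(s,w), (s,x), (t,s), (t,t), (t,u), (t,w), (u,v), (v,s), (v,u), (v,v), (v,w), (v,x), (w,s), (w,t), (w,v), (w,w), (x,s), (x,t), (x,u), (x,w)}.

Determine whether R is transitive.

Transitive: no — s R w and w R t, but not s R t.

No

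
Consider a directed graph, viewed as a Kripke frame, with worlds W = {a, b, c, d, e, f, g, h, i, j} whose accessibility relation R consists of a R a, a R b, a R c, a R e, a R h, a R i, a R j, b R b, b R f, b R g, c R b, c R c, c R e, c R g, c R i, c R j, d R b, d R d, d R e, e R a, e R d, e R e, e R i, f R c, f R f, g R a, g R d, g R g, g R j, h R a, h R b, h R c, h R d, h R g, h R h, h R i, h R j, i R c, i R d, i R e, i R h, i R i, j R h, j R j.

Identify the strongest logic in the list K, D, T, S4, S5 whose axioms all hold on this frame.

T

Serial (axiom D): yes — every world has a successor (e.g. a R a).
Reflexive (axiom T): yes — every world is R-related to itself.
Transitive (axiom 4): no — a R b and b R f, but not a R f.
Euclidean (axiom 5): no — a R b and a R c, but not b R c.
So F validates K, D, T; S4 would additionally require R to be transitive. The strongest is T.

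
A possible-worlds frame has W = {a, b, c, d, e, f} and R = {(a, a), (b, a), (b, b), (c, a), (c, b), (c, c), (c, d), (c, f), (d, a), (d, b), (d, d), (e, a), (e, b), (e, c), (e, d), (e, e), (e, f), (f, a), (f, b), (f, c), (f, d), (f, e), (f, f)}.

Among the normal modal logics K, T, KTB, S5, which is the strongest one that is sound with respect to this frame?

Reflexive (axiom T): yes — every world is R-related to itself.
Symmetric (axiom B): no — b R a but not a R b.
Euclidean (axiom 5): no — c R a and c R b, but not a R b.
So F validates K, T; KTB would additionally require R to be symmetric. The strongest is T.

T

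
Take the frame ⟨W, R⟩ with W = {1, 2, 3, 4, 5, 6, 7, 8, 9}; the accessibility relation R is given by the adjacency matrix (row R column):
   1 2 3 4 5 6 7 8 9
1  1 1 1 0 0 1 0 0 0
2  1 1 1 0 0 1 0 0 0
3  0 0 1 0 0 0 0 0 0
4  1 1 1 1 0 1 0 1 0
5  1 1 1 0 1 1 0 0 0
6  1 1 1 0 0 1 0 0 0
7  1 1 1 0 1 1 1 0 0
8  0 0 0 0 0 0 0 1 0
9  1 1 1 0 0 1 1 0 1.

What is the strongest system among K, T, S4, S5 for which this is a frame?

Reflexive (axiom T): yes — every world is R-related to itself.
Transitive (axiom 4): no — 9 R 7 and 7 R 5, but not 9 R 5.
Euclidean (axiom 5): no — 1 R 3 and 1 R 2, but not 3 R 2.
So F validates K, T; S4 would additionally require R to be transitive. The strongest is T.

T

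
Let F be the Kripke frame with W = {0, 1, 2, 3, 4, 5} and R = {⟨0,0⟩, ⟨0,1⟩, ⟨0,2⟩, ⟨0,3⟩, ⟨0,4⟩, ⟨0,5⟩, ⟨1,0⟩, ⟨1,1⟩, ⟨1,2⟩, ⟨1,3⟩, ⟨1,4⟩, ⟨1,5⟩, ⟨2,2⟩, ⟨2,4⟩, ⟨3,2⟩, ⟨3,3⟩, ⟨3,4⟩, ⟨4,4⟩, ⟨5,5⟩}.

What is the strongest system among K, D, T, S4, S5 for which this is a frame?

Serial (axiom D): yes — every world has a successor (e.g. 0 R 0).
Reflexive (axiom T): yes — every world is R-related to itself.
Transitive (axiom 4): yes — every two-step R-path is closed by a direct edge.
Euclidean (axiom 5): no — 0 R 2 and 0 R 1, but not 2 R 1.
So F validates K, D, T, S4; S5 would additionally require R to be Euclidean. The strongest is S4.

S4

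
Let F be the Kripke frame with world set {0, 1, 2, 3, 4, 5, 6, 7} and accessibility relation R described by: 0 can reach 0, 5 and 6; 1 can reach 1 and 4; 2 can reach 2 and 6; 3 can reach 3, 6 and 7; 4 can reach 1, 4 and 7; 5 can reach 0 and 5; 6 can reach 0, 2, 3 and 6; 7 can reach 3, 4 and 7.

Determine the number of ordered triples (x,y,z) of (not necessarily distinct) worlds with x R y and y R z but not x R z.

Enumerating: (0,6,2), (0,6,3), (1,4,7), (2,6,0), (2,6,3), (3,6,0), (3,6,2), (3,7,4), (4,7,3), (5,0,6), (6,0,5), (6,3,7), (7,3,6), (7,4,1).

14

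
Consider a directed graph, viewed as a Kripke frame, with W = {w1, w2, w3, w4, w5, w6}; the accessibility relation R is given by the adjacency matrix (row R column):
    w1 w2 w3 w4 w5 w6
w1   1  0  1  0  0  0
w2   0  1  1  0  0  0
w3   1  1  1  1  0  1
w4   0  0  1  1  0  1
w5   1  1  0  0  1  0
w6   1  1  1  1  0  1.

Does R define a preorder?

Reflexive: yes — every world is R-related to itself.
Transitive: no — w1 R w3 and w3 R w2, but not w1 R w2.
So R is not a preorder.

No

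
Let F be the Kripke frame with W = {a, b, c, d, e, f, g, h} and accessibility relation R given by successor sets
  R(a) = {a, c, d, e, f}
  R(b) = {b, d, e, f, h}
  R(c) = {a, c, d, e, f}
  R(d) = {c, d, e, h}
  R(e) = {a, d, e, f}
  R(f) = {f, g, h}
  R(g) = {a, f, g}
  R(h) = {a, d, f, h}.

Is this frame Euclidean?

Euclidean: no — a R d and a R f, but not d R f.

No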